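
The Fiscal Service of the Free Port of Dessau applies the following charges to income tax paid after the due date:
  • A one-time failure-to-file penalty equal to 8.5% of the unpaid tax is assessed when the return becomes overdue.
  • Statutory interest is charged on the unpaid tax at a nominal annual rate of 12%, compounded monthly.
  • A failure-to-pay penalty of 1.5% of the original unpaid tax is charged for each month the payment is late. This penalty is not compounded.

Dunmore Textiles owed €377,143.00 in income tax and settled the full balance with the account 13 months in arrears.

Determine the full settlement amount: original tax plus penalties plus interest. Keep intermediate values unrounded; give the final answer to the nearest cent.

€534,823.95

Failure-to-file penalty: 8.5% × €377,143.00 = €32,057.16…
Failure-to-pay penalty = 1.5% × €377,143.00 × 13 mo = €73,542.89…
Interest (12%/yr ÷ 12 = 1%/month): €377,143.00 × ((1 + 0.01)^13 − 1) = €52,080.9141…
Total = €377,143.00 + €105,600.0400 + €52,080.9141… = €534,823.95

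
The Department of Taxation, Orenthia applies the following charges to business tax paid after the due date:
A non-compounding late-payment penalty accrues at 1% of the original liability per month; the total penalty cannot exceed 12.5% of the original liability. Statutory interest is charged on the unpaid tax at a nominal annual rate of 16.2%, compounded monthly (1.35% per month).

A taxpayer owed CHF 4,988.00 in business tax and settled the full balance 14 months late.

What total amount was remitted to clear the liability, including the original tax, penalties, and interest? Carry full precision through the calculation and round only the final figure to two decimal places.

CHF 6,641.59

Penalty (uncapped): 14 × 1% × CHF 4,988.00 = CHF 698.32; cap = 12.5% × CHF 4,988.00 = CHF 623.50 → penalty = CHF 623.50
Interest: CHF 4,988.00 × ((1 + 0.0135)^14 − 1) = CHF 4,988.00 × 0.2065145… = CHF 1,030.0943…
Total = CHF 4,988.00 + CHF 623.5000 + CHF 1,030.0943… = CHF 6,641.59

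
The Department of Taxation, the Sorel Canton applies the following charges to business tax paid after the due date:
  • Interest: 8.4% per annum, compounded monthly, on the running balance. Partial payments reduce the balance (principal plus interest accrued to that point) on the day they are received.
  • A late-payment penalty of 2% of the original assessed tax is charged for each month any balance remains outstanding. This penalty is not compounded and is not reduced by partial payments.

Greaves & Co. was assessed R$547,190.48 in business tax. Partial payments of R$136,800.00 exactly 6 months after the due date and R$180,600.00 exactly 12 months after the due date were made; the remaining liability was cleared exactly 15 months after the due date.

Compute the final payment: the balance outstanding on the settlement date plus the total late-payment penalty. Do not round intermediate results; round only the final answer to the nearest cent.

Monthly rate = 8.4% ÷ 12 = 0.7%
Balance at month 6: R$547,190.4800 × (1 + 0.007)^6 = R$570,578.4387…
After R$136,800.00 payment: R$570,578.4387… − R$136,800.00 = R$433,778.4387…
Balance at month 12: R$433,778.4387… × (1 + 0.007)^6 = R$452,318.9516…
After R$180,600.00 payment: R$452,318.9516… − R$180,600.00 = R$271,718.9516…
Balance at month 15: R$271,718.9516… × (1 + 0.007)^3 = R$277,465.0855…
Penalty: 15 × 2% × R$547,190.48 = R$164,157.14…
Final settlement = outstanding balance + penalty = R$277,465.0855… + R$164,157.14… = R$441,622.23

R$441,622.23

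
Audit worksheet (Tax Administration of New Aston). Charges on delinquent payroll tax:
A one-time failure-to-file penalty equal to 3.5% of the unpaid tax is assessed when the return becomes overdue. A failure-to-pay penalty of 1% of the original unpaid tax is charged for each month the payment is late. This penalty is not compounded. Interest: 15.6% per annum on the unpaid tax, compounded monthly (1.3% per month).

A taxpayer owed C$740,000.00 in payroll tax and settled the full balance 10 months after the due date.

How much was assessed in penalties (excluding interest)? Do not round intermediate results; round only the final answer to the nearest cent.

Failure-to-file penalty: 3.5% × C$740,000.00 = C$25,900.00
Failure-to-pay penalty: 10 × 1% × C$740,000.00 = C$74,000.00
Total penalty = C$25,900.00 + C$74,000.00 = C$99,900.00

C$99,900.00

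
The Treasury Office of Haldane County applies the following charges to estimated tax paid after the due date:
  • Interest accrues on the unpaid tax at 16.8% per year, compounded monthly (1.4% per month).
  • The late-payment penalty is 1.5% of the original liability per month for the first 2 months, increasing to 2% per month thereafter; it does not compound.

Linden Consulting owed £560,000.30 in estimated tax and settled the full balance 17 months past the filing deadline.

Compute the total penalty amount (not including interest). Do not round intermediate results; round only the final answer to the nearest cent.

Penalty, months 1–2: 2 × 1.5% × £560,000.30 = £16,800.01…
Penalty, months 3–17: 15 × 2% × £560,000.30 = £168,000.09
Total penalty = £16,800.01… + £168,000.09 = £184,800.10

£184,800.10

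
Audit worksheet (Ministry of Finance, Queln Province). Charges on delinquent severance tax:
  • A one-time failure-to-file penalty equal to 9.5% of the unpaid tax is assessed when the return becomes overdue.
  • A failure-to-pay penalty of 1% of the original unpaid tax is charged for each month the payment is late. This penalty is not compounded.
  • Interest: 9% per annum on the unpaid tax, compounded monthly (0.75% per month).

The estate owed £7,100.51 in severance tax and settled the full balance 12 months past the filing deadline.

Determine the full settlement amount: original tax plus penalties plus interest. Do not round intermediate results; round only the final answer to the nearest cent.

£9,293.20

Failure-to-file penalty: 9.5% × £7,100.51 = £674.55…
Failure-to-pay penalty: 12 × 1% × £7,100.51 = £852.06…
Interest: £7,100.51 × ((1 + 0.0075)^12 − 1) = £7,100.51 × 0.0938069… = £666.0768…
Total = £7,100.51 + £1,526.6097… + £666.0768… = £9,293.20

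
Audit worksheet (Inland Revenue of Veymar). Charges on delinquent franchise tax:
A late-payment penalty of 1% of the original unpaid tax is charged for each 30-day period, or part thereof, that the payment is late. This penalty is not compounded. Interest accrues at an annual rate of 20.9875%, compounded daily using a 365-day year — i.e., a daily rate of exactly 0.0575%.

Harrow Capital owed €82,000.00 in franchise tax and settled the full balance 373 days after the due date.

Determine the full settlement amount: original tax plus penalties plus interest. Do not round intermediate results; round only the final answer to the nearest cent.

Penalty periods: ⌈373/30⌉ = 13; penalty = 13 × 1% × €82,000.00 = €10,660.00
Interest: €82,000.00 × ((1 + 0.000575)^373 − 1) = €82,000.00 × 0.23913476… = €19,609.0503…
Total = €82,000.00 + €10,660.0000 + €19,609.0503… = €112,269.05

€112,269.05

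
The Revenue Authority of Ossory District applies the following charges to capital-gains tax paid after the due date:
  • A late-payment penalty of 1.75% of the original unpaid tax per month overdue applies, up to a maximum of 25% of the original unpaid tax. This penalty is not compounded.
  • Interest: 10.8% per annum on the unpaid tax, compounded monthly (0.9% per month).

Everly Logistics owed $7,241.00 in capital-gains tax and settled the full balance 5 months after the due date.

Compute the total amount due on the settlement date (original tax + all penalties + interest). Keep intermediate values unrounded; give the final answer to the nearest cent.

Penalty: 5 × 1.75% × $7,241.00 = $633.59… (below the 25% cap of $1,810.25)
Interest: $7,241.00 × ((1 + 0.009)^5 − 1) = $7,241.00 × 0.0458173… = $331.7632…
Total = $7,241.00 + $633.5875 + $331.7632… = $8,206.35

$8,206.35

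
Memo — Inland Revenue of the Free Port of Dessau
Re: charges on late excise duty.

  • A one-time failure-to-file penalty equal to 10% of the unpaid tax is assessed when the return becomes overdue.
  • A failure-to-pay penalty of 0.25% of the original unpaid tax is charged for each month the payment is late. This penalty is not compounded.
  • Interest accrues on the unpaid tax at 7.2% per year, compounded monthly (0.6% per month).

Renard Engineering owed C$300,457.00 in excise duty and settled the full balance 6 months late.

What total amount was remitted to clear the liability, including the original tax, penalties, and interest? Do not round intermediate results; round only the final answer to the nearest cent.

Failure-to-file penalty: 10% × C$300,457.00 = C$30,045.70
Failure-to-pay penalty: 6 × 0.25% × C$300,457.00 = C$4,506.86…
Interest: C$300,457.00 × ((1 + 0.006)^6 − 1) = C$300,457.00 × 0.0365443… = C$10,980.0026…
Total = C$300,457.00 + C$34,552.5550 + C$10,980.0026… = C$345,989.56

C$345,989.56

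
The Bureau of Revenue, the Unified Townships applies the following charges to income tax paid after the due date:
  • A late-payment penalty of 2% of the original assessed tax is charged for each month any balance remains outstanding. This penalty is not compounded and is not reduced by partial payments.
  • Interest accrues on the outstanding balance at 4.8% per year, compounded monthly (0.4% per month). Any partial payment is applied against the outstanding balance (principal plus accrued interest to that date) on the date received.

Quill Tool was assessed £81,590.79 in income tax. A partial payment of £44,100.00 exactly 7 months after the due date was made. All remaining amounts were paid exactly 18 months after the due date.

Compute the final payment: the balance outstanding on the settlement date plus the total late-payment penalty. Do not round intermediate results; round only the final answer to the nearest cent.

£70,962.39

Balance at month 7: £81,590.7900 × (1 + 0.004)^7 = £83,902.9301…
After £44,100.00 payment: £83,902.9301… − £44,100.00 = £39,802.9301…
Balance at month 18: £39,802.9301… × (1 + 0.004)^11 = £41,589.7093…
Penalty: 18 × 2% × £81,590.79 = £29,372.68…
Final settlement = outstanding balance + penalty = £41,589.7093… + £29,372.68… = £70,962.39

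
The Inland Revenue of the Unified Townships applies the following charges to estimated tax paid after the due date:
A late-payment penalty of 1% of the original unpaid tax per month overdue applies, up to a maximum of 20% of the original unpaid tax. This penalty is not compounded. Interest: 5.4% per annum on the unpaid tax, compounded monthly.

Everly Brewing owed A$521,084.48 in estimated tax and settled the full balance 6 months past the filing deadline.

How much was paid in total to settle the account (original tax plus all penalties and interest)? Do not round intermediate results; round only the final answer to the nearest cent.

A$566,578.06

Penalty: 6 × 1% × A$521,084.48 = A$31,265.07… (below the 20% cap of A$104,216.90…)
Interest (5.4%/yr ÷ 12 = 0.45%/month): A$521,084.48 × ((1 + 0.0045)^6 − 1) = A$14,228.5133…
Total = A$521,084.48 + A$31,265.0688 + A$14,228.5133… = A$566,578.06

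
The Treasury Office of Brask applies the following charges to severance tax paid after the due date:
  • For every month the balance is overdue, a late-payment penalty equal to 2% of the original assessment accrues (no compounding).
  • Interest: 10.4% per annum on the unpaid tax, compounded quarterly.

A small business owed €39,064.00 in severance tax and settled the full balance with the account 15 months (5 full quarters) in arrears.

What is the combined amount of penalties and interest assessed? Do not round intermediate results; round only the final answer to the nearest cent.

€17,068.55

Late-payment penalty = 2% × €39,064.00 × 15 mo = €11,719.20
Interest (10.4%/yr ÷ 4 = 2.6%/quarter): €39,064.00 × ((1 + 0.026)^5 − 1) = €5,349.3482…
Penalties + interest = €11,719.2000 + €5,349.3482… = €17,068.55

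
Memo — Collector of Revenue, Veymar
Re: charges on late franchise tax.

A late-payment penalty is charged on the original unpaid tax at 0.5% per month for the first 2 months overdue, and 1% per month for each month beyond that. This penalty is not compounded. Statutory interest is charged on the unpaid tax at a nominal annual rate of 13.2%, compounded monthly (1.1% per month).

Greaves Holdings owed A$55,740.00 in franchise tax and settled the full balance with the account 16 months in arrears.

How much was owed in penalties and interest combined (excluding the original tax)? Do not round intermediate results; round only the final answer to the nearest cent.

Penalty, months 1–2: 2 × 0.5% × A$55,740.00 = A$557.40
Penalty, months 3–16: 14 × 1% × A$55,740.00 = A$7,803.60
Interest: A$55,740.00 × ((1 + 0.011)^16 − 1) = A$55,740.00 × 0.1912927… = A$10,662.6565…
Penalties + interest = A$8,361.0000 + A$10,662.6565… = A$19,023.66

A$19,023.66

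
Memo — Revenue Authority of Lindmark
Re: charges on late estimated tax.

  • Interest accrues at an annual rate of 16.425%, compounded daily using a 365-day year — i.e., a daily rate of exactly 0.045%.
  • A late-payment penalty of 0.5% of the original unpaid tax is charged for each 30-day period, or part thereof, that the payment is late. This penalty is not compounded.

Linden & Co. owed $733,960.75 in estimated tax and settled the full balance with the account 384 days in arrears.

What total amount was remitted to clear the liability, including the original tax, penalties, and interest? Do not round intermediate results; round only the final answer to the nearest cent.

Penalty periods: ⌈384/30⌉ = 13; penalty = 13 × 0.5% × $733,960.75 = $47,707.45…
Interest: $733,960.75 × ((1 + 0.00045)^384 − 1) = $733,960.75 × 0.18858216… = $138,411.9010…
Total = $733,960.75 + $47,707.4488… + $138,411.9010… = $920,080.10

$920,080.10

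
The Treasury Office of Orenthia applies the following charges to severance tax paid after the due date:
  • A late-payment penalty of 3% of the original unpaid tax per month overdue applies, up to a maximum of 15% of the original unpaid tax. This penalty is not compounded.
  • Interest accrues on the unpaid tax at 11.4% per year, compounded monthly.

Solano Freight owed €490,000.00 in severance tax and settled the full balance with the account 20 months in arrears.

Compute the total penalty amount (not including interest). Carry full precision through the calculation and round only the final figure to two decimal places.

Penalty (uncapped): 20 × 3% × €490,000.00 = €294,000.00; cap = 15% × €490,000.00 = €73,500.00 → penalty = €73,500.00

€73,500.00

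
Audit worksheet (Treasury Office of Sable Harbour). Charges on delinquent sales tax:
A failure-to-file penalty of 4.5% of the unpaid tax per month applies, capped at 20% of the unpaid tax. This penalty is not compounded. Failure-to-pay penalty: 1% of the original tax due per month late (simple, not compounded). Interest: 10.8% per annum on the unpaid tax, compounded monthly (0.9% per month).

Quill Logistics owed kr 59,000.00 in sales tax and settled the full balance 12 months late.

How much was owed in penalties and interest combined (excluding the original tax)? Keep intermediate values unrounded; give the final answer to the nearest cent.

Failure-to-file: 12 × 4.5% × kr 59,000.00 = kr 31,860.00, capped at 20% × kr 59,000.00 = kr 11,800.00
Failure-to-pay penalty: 12 × 1% × kr 59,000.00 = kr 7,080.00
Interest: kr 59,000.00 × ((1 + 0.009)^12 − 1) = kr 59,000.00 × 0.1135097… = kr 6,697.0708…
Penalties + interest = kr 18,880.0000 + kr 6,697.0708… = kr 25,577.07

kr 25,577.07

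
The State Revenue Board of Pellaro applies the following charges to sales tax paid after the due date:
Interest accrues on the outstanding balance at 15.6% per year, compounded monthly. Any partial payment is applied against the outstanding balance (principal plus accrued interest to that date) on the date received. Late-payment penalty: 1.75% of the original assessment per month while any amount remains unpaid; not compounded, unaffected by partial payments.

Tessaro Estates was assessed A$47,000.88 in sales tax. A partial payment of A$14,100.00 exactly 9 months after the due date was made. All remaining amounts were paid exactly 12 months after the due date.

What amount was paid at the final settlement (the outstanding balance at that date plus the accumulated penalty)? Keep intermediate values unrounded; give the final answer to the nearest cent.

A$50,093.77

Monthly rate = 15.6% ÷ 12 = 1.3%
Balance at month 9: A$47,000.8800 × (1 + 0.013)^9 = A$52,794.7816…
After A$14,100.00 payment: A$52,794.7816… − A$14,100.00 = A$38,694.7816…
Balance at month 12: A$38,694.7816… × (1 + 0.013)^3 = A$40,223.5813…
Penalty: 12 × 1.75% × A$47,000.88 = A$9,870.18…
Final settlement = outstanding balance + penalty = A$40,223.5813… + A$9,870.18… = A$50,093.77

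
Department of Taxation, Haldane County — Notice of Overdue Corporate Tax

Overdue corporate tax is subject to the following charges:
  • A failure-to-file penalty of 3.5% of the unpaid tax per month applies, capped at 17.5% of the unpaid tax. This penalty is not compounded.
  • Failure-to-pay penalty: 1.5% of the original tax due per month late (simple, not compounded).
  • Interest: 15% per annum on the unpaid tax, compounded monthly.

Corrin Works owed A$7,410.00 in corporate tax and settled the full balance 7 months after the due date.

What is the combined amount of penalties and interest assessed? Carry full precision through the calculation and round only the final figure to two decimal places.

A$2,748.00

Failure-to-file: 7 × 3.5% × A$7,410.00 = A$1,815.45, capped at 17.5% × A$7,410.00 = A$1,296.75
Failure-to-pay penalty = 1.5% × A$7,410.00 × 7 mo = A$778.05
Interest (15%/yr ÷ 12 = 1.25%/month): A$7,410.00 × ((1 + 0.0125)^7 − 1) = A$673.2020…
Penalties + interest = A$2,074.8000 + A$673.2020… = A$2,748.00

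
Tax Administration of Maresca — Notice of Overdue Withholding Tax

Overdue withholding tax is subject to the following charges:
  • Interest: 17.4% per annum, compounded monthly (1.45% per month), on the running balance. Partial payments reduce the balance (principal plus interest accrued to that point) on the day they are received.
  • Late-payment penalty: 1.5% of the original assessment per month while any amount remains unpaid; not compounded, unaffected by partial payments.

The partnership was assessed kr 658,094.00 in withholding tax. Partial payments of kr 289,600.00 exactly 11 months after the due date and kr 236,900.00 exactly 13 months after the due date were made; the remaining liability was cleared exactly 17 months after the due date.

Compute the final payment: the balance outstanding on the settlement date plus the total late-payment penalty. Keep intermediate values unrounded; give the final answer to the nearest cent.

kr 441,713.55

Balance at month 11: kr 658,094.0000 × (1 + 0.0145)^11 = kr 771,010.8618…
After kr 289,600.00 payment: kr 771,010.8618… − kr 289,600.00 = kr 481,410.8618…
Balance at month 13: kr 481,410.8618… × (1 + 0.0145)^2 = kr 495,472.9934…
After kr 236,900.00 payment: kr 495,472.9934… − kr 236,900.00 = kr 258,572.9934…
Balance at month 17: kr 258,572.9934… × (1 + 0.0145)^4 = kr 273,899.5815…
Penalty: 17 × 1.5% × kr 658,094.00 = kr 167,813.97
Final settlement = outstanding balance + penalty = kr 273,899.5815… + kr 167,813.97 = kr 441,713.55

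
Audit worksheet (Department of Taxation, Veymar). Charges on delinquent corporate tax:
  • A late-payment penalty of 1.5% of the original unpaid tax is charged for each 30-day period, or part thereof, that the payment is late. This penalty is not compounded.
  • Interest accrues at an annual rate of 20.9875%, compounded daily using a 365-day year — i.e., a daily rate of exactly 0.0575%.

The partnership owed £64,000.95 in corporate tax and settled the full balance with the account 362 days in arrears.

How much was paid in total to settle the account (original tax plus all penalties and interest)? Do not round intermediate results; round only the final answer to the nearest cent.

Penalty periods: ⌈362/30⌉ = 13; penalty = 13 × 1.5% × £64,000.95 = £12,480.19…
Interest: £64,000.95 × ((1 + 0.000575)^362 − 1) = £64,000.95 × 0.23132421… = £14,804.9689…
Total = £64,000.95 + £12,480.1853… + £14,804.9689… = £91,286.10

£91,286.10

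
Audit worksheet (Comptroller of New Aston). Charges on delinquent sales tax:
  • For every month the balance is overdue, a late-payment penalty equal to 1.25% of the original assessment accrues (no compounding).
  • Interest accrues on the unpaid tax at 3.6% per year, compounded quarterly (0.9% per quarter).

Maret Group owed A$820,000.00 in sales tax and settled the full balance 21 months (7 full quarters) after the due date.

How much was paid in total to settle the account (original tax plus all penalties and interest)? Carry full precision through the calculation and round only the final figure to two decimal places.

A$1,088,325.93

Late-payment penalty = 1.25% × A$820,000.00 × 21 mo = A$215,250.00
Interest: A$820,000.00 × ((1 + 0.009)^7 − 1) = A$820,000.00 × 0.0647267… = A$53,075.9316…
Total = A$820,000.00 + A$215,250.0000 + A$53,075.9316… = A$1,088,325.93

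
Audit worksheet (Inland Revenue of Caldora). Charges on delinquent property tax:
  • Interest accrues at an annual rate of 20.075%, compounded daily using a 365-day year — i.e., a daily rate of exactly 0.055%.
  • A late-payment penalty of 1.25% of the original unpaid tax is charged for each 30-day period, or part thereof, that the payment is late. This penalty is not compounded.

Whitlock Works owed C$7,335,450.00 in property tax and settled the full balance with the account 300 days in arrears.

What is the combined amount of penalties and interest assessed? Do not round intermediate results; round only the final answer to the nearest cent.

C$2,232,468.10

Penalty periods: ⌈300/30⌉ = 10; penalty = 10 × 1.25% × C$7,335,450.00 = C$916,931.25
Interest: C$7,335,450.00 × ((1 + 0.00055)^300 − 1) = C$7,335,450.00 × 0.17933962… = C$1,315,536.8491…
Penalties + interest = C$916,931.2500 + C$1,315,536.8491… = C$2,232,468.10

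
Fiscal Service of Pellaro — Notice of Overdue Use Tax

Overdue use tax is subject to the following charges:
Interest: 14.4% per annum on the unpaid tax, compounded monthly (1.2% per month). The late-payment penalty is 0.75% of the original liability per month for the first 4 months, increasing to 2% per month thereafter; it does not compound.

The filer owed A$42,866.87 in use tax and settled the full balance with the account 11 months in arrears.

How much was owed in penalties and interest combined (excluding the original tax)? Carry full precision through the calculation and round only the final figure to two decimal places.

Penalty, months 1–4: 4 × 0.75% × A$42,866.87 = A$1,286.01…
Penalty, months 5–11: 7 × 2% × A$42,866.87 = A$6,001.36…
Interest: A$42,866.87 × ((1 + 0.012)^11 − 1) = A$42,866.87 × 0.1402121… = A$6,010.4530…
Penalties + interest = A$7,287.3679 + A$6,010.4530… = A$13,297.82

A$13,297.82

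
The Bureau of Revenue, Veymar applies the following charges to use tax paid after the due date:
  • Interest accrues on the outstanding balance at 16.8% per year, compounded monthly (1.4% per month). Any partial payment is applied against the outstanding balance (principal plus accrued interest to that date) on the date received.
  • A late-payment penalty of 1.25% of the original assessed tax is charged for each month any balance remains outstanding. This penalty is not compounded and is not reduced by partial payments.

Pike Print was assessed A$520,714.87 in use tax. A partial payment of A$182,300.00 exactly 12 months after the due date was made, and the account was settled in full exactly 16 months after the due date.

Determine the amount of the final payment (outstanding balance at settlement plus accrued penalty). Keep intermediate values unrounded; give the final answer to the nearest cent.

A$561,857.81

Balance at month 12: A$520,714.8700 × (1 + 0.014)^12 = A$615,255.4082…
After A$182,300.00 payment: A$615,255.4082… − A$182,300.00 = A$432,955.4082…
Balance at month 16: A$432,955.4082… × (1 + 0.014)^4 = A$457,714.8354…
Penalty: 16 × 1.25% × A$520,714.87 = A$104,142.97…
Final settlement = outstanding balance + penalty = A$457,714.8354… + A$104,142.97… = A$561,857.81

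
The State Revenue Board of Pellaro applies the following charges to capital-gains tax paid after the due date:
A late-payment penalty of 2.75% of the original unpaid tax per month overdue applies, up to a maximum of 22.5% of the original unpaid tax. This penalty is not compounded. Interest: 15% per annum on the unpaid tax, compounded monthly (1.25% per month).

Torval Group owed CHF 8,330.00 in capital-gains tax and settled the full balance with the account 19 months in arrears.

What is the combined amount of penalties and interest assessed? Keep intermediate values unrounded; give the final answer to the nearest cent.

Penalty (uncapped): 19 × 2.75% × CHF 8,330.00 = CHF 4,352.43…; cap = 22.5% × CHF 8,330.00 = CHF 1,874.25 → penalty = CHF 1,874.25
Interest: CHF 8,330.00 × ((1 + 0.0125)^19 − 1) = CHF 8,330.00 × 0.2662096… = CHF 2,217.5261…
Penalties + interest = CHF 1,874.2500 + CHF 2,217.5261… = CHF 4,091.78

CHF 4,091.78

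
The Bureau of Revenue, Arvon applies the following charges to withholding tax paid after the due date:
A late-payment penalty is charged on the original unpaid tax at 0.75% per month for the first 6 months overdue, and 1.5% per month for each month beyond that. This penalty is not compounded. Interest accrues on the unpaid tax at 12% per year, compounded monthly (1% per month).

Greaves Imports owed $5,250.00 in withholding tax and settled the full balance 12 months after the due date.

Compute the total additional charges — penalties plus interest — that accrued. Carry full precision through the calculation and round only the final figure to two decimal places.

Penalty, months 1–6: 6 × 0.75% × $5,250.00 = $236.25
Penalty, months 7–12: 6 × 1.5% × $5,250.00 = $472.50
Interest: $5,250.00 × ((1 + 0.01)^12 − 1) = $5,250.00 × 0.1268250… = $665.8314…
Penalties + interest = $708.7500 + $665.8314… = $1,374.58

$1,374.58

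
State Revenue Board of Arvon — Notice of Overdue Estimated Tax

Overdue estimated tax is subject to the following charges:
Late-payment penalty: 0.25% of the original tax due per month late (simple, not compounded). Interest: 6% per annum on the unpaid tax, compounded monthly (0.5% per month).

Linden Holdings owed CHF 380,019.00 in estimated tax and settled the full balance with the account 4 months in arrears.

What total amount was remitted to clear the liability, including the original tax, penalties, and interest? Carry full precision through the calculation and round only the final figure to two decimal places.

Late-payment penalty = 0.25% × CHF 380,019.00 × 4 mo = CHF 3,800.19
Interest: CHF 380,019.00 × ((1 + 0.005)^4 − 1) = CHF 380,019.00 × 0.0201505… = CHF 7,657.5731…
Total = CHF 380,019.00 + CHF 3,800.1900 + CHF 7,657.5731… = CHF 391,476.76

CHF 391,476.76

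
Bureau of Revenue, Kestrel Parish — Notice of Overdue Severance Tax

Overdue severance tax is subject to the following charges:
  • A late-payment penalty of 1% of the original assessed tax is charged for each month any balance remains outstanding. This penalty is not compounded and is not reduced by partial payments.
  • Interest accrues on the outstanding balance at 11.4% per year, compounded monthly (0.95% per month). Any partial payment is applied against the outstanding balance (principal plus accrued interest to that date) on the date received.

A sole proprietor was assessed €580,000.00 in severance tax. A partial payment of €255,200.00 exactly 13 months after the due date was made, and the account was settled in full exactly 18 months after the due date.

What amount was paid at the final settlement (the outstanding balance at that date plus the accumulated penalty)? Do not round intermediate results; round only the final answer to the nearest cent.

Balance at month 13: €580,000.0000 × (1 + 0.0095)^13 = €655,858.5676…
After €255,200.00 payment: €655,858.5676… − €255,200.00 = €400,658.5676…
Balance at month 18: €400,658.5676… × (1 + 0.0095)^5 = €420,054.8954…
Penalty: 18 × 1% × €580,000.00 = €104,400.00
Final settlement = outstanding balance + penalty = €420,054.8954… + €104,400.00 = €524,454.90

€524,454.90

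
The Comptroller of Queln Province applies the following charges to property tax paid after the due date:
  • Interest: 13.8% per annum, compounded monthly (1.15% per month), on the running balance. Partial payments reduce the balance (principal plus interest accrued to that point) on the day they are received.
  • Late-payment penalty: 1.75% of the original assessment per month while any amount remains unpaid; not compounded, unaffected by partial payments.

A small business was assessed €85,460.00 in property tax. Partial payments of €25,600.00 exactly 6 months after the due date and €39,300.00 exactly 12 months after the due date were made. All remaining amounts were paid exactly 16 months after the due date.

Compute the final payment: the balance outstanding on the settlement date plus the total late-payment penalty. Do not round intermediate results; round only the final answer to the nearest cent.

Balance at month 6: €85,460.0000 × (1 + 0.0115)^6 = €91,528.8933…
After €25,600.00 payment: €91,528.8933… − €25,600.00 = €65,928.8933…
Balance at month 12: €65,928.8933… × (1 + 0.0115)^6 = €70,610.7961…
After €39,300.00 payment: €70,610.7961… − €39,300.00 = €31,310.7961…
Balance at month 16: €31,310.7961… × (1 + 0.0115)^4 = €32,776.1289…
Penalty: 16 × 1.75% × €85,460.00 = €23,928.80
Final settlement = outstanding balance + penalty = €32,776.1289… + €23,928.80 = €56,704.93

€56,704.93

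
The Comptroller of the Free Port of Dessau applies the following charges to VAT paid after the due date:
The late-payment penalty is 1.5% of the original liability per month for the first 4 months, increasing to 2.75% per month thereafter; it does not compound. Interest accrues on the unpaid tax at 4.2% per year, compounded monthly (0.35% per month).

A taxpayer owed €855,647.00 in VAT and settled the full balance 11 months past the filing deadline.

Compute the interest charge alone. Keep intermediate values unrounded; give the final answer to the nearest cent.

Interest: €855,647.00 × ((1 + 0.0035)^11 − 1) = €855,647.00 × 0.0391809… = €33,524.9974…

€33,525.00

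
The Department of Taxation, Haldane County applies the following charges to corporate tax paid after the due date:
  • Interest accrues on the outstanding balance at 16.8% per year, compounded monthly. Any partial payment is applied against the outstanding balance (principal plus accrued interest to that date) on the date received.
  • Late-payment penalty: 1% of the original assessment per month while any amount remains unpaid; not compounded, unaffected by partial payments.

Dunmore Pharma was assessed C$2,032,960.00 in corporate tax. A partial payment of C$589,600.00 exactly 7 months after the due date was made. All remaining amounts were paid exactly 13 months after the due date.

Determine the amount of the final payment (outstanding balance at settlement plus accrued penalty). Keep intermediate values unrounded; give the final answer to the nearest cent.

Monthly rate = 16.8% ÷ 12 = 1.4%
Balance at month 7: C$2,032,960.0000 × (1 + 0.014)^7 = C$2,240,755.7453…
After C$589,600.00 payment: C$2,240,755.7453… − C$589,600.00 = C$1,651,155.7453…
Balance at month 13: C$1,651,155.7453… × (1 + 0.014)^6 = C$1,794,798.7981…
Penalty: 13 × 1% × C$2,032,960.00 = C$264,284.80
Final settlement = outstanding balance + penalty = C$1,794,798.7981… + C$264,284.80 = C$2,059,083.60

C$2,059,083.60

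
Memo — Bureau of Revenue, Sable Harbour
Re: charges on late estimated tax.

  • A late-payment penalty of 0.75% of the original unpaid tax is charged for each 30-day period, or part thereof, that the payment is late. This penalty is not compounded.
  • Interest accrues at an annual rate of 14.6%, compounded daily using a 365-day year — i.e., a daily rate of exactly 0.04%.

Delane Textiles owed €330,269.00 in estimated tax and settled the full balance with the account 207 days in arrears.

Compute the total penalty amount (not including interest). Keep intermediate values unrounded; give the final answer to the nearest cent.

€17,339.12

Penalty periods: ⌈207/30⌉ = 7; penalty = 7 × 0.75% × €330,269.00 = €17,339.12…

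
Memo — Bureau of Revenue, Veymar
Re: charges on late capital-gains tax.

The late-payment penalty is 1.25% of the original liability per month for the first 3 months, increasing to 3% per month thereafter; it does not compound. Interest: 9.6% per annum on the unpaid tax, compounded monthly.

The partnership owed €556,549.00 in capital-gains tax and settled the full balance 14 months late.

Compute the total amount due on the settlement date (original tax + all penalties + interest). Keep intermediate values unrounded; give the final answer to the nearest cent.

€826,761.63

Penalty, months 1–3: 3 × 1.25% × €556,549.00 = €20,870.59…
Penalty, months 4–14: 11 × 3% × €556,549.00 = €183,661.17
Interest (9.6%/yr ÷ 12 = 0.8%/month): €556,549.00 × ((1 + 0.008)^14 − 1) = €65,680.8712…
Total = €556,549.00 + €204,531.7575 + €65,680.8712… = €826,761.63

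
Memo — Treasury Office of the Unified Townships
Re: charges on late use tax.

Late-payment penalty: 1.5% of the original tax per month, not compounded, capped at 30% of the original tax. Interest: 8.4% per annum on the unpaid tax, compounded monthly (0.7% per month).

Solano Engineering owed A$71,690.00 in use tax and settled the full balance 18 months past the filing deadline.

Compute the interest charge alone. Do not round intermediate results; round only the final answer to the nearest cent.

A$9,591.00

Interest: A$71,690.00 × ((1 + 0.007)^18 − 1) = A$71,690.00 × 0.1337844… = A$9,591.0023…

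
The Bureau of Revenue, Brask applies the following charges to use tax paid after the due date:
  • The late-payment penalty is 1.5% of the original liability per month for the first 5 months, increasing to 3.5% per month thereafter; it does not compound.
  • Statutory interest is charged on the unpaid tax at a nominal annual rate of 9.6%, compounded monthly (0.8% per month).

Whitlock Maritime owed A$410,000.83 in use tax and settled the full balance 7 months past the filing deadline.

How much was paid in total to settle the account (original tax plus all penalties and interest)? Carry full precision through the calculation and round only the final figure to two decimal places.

Penalty, months 1–5: 5 × 1.5% × A$410,000.83 = A$30,750.06…
Penalty, months 6–7: 2 × 3.5% × A$410,000.83 = A$28,700.06…
Interest: A$410,000.83 × ((1 + 0.008)^7 − 1) = A$410,000.83 × 0.0573621… = A$23,518.4939…
Total = A$410,000.83 + A$59,450.1204… + A$23,518.4939… = A$492,969.44

A$492,969.44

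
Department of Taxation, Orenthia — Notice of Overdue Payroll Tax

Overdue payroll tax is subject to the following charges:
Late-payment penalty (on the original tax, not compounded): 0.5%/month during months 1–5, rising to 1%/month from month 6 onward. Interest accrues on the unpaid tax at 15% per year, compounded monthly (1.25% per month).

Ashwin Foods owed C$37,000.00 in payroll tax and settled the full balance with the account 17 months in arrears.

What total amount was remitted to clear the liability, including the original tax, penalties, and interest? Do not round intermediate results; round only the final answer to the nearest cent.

C$51,065.11

Penalty, months 1–5: 5 × 0.5% × C$37,000.00 = C$925.00
Penalty, months 6–17: 12 × 1% × C$37,000.00 = C$4,440.00
Interest: C$37,000.00 × ((1 + 0.0125)^17 − 1) = C$37,000.00 × 0.2351382… = C$8,700.1122…
Total = C$37,000.00 + C$5,365.0000 + C$8,700.1122… = C$51,065.11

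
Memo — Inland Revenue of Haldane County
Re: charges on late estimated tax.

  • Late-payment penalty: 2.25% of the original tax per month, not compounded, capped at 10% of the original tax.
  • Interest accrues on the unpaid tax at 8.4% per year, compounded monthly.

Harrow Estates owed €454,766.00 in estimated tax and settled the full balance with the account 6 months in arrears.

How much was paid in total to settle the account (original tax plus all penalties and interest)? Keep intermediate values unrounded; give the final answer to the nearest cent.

€519,680.16

Penalty (uncapped): 6 × 2.25% × €454,766.00 = €61,393.41; cap = 10% × €454,766.00 = €45,476.60 → penalty = €45,476.60
Interest (8.4%/yr ÷ 12 = 0.7%/month): €454,766.00 × ((1 + 0.007)^6 − 1) = €19,437.5611…
Total = €454,766.00 + €45,476.6000 + €19,437.5611… = €519,680.16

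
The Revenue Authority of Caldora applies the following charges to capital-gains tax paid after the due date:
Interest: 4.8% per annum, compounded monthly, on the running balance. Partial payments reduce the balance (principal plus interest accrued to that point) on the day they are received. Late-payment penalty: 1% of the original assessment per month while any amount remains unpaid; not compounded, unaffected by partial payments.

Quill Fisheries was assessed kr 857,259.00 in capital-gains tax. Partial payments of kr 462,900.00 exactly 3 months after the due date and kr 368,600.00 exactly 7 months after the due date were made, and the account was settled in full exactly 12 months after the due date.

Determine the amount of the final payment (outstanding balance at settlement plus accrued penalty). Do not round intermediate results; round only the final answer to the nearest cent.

Monthly rate = 4.8% ÷ 12 = 0.4%
Balance at month 3: kr 857,259.0000 × (1 + 0.004)^3 = kr 867,587.3113…
After kr 462,900.00 payment: kr 867,587.3113… − kr 462,900.00 = kr 404,687.3113…
Balance at month 7: kr 404,687.3113… × (1 + 0.004)^4 = kr 411,201.2620…
After kr 368,600.00 payment: kr 411,201.2620… − kr 368,600.00 = kr 42,601.2620…
Balance at month 12: kr 42,601.2620… × (1 + 0.004)^5 = kr 43,460.1307…
Penalty: 12 × 1% × kr 857,259.00 = kr 102,871.08
Final settlement = outstanding balance + penalty = kr 43,460.1307… + kr 102,871.08 = kr 146,331.21

kr 146,331.21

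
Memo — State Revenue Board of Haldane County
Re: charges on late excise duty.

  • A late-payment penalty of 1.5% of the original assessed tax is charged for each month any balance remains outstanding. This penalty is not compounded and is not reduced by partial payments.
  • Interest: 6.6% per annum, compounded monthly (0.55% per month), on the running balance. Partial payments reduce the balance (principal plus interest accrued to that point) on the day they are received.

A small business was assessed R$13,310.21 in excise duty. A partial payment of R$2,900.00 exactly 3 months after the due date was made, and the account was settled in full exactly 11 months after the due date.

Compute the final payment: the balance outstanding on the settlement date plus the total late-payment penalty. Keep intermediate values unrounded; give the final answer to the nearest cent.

R$13,304.09

Balance at month 3: R$13,310.2100 × (1 + 0.0055)^3 = R$13,531.0386…
After R$2,900.00 payment: R$13,531.0386… − R$2,900.00 = R$10,631.0386…
Balance at month 11: R$10,631.0386… × (1 + 0.0055)^8 = R$11,107.9085…
Penalty: 11 × 1.5% × R$13,310.21 = R$2,196.18…
Final settlement = outstanding balance + penalty = R$11,107.9085… + R$2,196.18… = R$13,304.09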